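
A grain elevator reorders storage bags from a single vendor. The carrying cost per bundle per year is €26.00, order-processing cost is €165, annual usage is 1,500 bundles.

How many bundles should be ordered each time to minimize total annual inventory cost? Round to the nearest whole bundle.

Optimal lot size Q* = (2 × 1,500 × €165 / €26)^½ ≈ 137.98

138 bundles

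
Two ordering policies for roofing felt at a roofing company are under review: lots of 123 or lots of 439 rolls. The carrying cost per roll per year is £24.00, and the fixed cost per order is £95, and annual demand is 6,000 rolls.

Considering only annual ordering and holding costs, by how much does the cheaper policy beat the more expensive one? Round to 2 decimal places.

£456.26

TC(Q) = (D/Q)S + (Q/2)H
TC(123) = (6,000/123)×95 + (123/2)×24 = £6,110.15
TC(439) = (6,000/439)×95 + (439/2)×24 = £6,566.41
|ΔTC| = |£6,110.15 − £6,566.41| = £456.26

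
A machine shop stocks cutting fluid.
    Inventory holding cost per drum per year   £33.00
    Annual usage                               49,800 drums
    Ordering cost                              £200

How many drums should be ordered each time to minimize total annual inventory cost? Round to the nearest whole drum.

Q* = √(2·D·S / H) = √(2·49,800·200 / 33) = √603,636.4 ≈ 776.94

777 drums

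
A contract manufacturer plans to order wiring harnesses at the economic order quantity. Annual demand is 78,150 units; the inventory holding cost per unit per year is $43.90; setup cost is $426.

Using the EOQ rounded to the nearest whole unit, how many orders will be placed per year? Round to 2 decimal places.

63.43 orders per year

EOQ = √(2DS/H) = √(2 × 78,150 × 426 / 43.9)
    = √(1,516,715.26) ≈ 1,231.55 → Q = 1,232
Orders per year = D/Q = 78,150 / 1,232 = 63.433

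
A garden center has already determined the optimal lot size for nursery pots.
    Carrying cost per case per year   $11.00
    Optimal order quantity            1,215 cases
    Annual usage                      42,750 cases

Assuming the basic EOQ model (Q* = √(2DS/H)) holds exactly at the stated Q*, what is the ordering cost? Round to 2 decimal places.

$189.92

From Q* = √(2DS/H) ⇒ Q*² = 2DS/H.
S = Q²H / (2D) = 1,215² × 11 / (2 × 42,750) = 189.9237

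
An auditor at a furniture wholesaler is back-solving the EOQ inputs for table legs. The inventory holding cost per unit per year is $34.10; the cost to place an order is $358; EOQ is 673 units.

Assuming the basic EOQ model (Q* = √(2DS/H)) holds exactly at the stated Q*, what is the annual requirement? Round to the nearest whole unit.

From Q* = √(2DS/H) ⇒ Q*² = 2DS/H.
D = Q²H / (2S) = 673² × 34.1 / (2 × 358) = 21,571.06

21,571 units per year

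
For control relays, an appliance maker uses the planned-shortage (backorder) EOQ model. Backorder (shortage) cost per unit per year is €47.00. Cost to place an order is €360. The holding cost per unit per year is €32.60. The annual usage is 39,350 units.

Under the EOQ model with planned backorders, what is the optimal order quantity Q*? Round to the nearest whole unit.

Basic EOQ = √(2·39,350·360/32.6) = 932.244
Backorder adjustment √((H+b)/b) = √((32.6+47)/47) = 1.3014
Q* = 932.244 × 1.3014 ≈ 1,213.21

1,213 units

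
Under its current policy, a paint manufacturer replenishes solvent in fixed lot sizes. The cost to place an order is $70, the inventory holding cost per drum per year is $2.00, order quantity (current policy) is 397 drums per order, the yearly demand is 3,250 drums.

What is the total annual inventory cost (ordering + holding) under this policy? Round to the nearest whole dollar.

$970

Ordering: D/Q × S = 3,250/397 × $70 = $573.05
Holding:  Q/2 × H = 397/2 × $2 = $397.00
Total = $573.05 + $397.00 = $970.05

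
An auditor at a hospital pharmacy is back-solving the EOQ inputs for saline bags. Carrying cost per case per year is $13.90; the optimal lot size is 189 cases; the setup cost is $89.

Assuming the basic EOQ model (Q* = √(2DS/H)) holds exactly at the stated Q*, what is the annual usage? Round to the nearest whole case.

EOQ relation: Q² = 2DS/H, so rearrange for the unknown.
D = Q²H / (2S) = 189² × 13.9 / (2 × 89) = 2,789.45

2,789 cases per year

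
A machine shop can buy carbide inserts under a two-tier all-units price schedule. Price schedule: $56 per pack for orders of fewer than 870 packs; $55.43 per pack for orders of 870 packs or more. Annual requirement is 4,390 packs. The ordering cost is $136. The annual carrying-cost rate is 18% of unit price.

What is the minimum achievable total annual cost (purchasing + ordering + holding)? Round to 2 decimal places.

H₁ = 18%×$56 = $10.0800;  H₂ = 18%×$55.43 = $9.9774
EOQ₁ = √(2×4,390×136/10.0800) = 344.18  (< 870, feasible at tier 1)
EOQ₂ = √(2×4,390×136/9.9774) = 345.95  (< 870 → use Q = 870 at tier-2 price)
TC(tier 1 (EOQ₁), Q≈344.2) = $249,309.34
TC(tier 2, Q≈870.0) = $248,364.12
Minimum at tier 2: $248,364.12

$248,364.12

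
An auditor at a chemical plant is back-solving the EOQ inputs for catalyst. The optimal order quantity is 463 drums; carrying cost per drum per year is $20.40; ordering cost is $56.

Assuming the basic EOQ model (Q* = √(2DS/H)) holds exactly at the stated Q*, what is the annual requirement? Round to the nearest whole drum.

39,046 drums per year

From Q* = √(2DS/H) ⇒ Q*² = 2DS/H.
D = Q²H / (2S) = 463² × 20.4 / (2 × 56) = 39,045.78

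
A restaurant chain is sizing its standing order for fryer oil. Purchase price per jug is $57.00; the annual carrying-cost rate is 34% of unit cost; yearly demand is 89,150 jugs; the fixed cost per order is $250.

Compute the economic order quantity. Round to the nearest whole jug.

Holding cost per jug per year: H = 34% × $57 = $19.3800
Q* = √(2·D·S / H) = √(2·89,150·250 / 19.38) = √2,300,051.6 ≈ 1,516.59

1,517 jugs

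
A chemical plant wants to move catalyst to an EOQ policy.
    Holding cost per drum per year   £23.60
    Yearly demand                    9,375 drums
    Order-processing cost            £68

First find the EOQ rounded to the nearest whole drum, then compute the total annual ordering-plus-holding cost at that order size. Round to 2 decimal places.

Q* = √(2·D·S / H) = √(2·9,375·68 / 23.6) = √54,025.4 ≈ 232.43 → Q = 232 drums
Orders/yr = 9,375/232 = 40.409; ordering cost = 40.409 × £68 = £2,747.84
Average inventory = 232/2 = 116; holding cost = 116 × £23.6 = £2,737.60
Total = £2,747.84 + £2,737.60 = £5,485.44

£5,485.44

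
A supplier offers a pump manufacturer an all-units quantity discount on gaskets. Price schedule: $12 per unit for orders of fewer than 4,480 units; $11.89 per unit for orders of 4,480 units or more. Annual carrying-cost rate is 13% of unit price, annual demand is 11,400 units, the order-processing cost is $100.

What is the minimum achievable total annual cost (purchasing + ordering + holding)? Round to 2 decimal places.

$138,685.95

H₁ = 13%×$12 = $1.5600;  H₂ = 13%×$11.89 = $1.5457
EOQ₁ = √(2×11,400×100/1.5600) = 1,208.94  (< 4,480, feasible at tier 1)
EOQ₂ = √(2×11,400×100/1.5457) = 1,214.52  (< 4,480 → use Q = 4,480 at tier-2 price)
TC(tier 1 (EOQ₁), Q≈1,208.9) = $138,685.95
TC(tier 2, Q≈4,480.0) = $139,262.83
Minimum at tier 1 (EOQ₁): $138,685.95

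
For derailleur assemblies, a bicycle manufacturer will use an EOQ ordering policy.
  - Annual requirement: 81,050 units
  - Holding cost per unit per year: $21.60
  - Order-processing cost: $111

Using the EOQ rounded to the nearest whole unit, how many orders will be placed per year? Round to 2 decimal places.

88.77 orders per year

Q* = √(2·D·S / H) = √(2·81,050·111 / 21.6) = √833,013.9 ≈ 912.70 → Q = 913
Orders per year = D/Q = 81,050 / 913 = 88.773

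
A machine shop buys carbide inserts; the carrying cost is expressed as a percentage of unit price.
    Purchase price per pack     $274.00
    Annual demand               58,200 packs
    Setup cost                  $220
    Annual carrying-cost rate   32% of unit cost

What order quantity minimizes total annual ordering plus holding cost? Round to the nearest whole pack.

H = i·C = 0.32 × $274 = $87.6800 per pack-year
Optimal lot size Q* = (2 × 58,200 × $220 / $87.68)^½ ≈ 540.43

540 packs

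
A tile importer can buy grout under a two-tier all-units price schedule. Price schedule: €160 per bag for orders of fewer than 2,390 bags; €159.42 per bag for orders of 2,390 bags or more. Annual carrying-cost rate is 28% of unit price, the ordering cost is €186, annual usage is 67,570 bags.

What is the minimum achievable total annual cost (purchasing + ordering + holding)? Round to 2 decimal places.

H₁ = 28%×€160 = €44.8000;  H₂ = 28%×€159.42 = €44.6376
EOQ₁ = √(2×67,570×186/44.8000) = 749.05  (< 2,390, feasible at tier 1)
EOQ₂ = √(2×67,570×186/44.6376) = 750.41  (< 2,390 → use Q = 2,390 at tier-2 price)
TC(tier 1 (EOQ₁), Q≈749.0) = €10,844,757.33
TC(tier 2, Q≈2,390.0) = €10,830,609.92
Minimum at tier 2: €10,830,609.92

€10,830,609.92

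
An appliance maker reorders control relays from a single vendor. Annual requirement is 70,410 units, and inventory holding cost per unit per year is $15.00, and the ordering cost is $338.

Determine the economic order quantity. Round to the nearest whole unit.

2DS/H = 2·70,410·338/15 = 3,173,144.00
EOQ = √3,173,144.00 ≈ 1,781.33

1,781 units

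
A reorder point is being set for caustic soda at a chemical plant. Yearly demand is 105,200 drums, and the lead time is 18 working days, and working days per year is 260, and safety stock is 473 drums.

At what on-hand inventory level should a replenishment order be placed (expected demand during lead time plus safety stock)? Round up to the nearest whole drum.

Daily demand d = 105,200 / 260 = 404.615 drums/day
Demand during lead time = 404.615 × 18 = 7,283.08
Reorder point = 7,283.08 + 473 = 7,756.08 → round up

7,757 drums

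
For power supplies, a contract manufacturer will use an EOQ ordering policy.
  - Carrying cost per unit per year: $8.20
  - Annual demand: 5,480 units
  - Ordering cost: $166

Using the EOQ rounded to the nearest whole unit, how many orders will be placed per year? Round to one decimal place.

EOQ = √(2DS/H) = √(2 × 5,480 × 166 / 8.2)
    = √(221,873.17) ≈ 471.03 → Q = 471
N = D/Q = 5,480/471 ≈ 11.635 orders/yr

11.6 orders per year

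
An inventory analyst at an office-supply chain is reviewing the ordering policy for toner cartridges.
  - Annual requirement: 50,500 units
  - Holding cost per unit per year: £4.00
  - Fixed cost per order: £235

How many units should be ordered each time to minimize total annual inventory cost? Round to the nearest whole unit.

2,436 units

Q* = √(2·D·S / H) = √(2·50,500·235 / 4) = √5,933,750.0 ≈ 2,435.93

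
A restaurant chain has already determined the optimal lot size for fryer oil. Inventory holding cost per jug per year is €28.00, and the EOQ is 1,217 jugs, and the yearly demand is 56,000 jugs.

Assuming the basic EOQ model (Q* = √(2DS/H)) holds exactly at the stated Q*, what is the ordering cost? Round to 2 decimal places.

€370.27

Since Q* = (2DS/H)^½, squaring gives Q*²·H = 2DS.
S = Q²H / (2D) = 1,217² × 28 / (2 × 56,000) = 370.2722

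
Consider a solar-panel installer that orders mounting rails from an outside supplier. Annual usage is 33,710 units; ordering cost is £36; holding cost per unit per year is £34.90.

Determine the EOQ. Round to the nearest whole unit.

264 units

Q* = √(2·D·S / H) = √(2·33,710·36 / 34.9) = √69,545.0 ≈ 263.71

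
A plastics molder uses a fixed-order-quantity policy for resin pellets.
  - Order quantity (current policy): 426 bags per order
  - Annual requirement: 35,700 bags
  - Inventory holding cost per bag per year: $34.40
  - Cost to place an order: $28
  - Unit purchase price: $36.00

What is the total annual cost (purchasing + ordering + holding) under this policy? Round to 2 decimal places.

$1,294,873.68

Orders/yr = 35,700/426 = 83.803; ordering cost = 83.803 × $28 = $2,346.48
Average inventory = 426/2 = 213; holding cost = 213 × $34.4 = $7,327.20
Purchase cost = D·C = 35,700 × 36 = $1,285,200.00
Total = $2,346.48 + $7,327.20 + $1,285,200.00 = $1,294,873.68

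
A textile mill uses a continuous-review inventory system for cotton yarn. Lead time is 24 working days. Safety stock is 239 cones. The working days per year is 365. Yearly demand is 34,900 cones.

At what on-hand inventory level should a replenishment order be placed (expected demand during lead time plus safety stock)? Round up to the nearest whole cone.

2,534 cones

Daily demand d = 34,900 / 365 = 95.616 cones/day
Demand during lead time = 95.616 × 24 = 2,294.79
Reorder point = 2,294.79 + 239 = 2,533.79 → round up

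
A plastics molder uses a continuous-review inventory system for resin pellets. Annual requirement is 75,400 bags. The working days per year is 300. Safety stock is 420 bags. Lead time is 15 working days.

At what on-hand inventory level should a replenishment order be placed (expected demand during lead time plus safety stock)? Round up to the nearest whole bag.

Daily demand d = 75,400 / 300 = 251.333 bags/day
Demand during lead time = 251.333 × 15 = 3,770.00
Reorder point = 3,770.00 + 420 = 4,190.00 → round up

4,190 bags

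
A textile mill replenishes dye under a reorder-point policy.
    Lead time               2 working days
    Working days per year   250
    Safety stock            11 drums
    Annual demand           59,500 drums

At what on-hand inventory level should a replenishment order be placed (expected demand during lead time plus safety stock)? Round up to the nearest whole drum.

487 drums

Daily demand d = 59,500 / 250 = 238.000 drums/day
Demand during lead time = 238.000 × 2 = 476.00
Reorder point = 476.00 + 11 = 487.00 → round up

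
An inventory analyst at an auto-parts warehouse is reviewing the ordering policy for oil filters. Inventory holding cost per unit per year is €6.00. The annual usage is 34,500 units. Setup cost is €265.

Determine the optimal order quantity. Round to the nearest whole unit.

1,746 units

Optimal lot size Q* = (2 × 34,500 × €265 / €6)^½ ≈ 1,745.71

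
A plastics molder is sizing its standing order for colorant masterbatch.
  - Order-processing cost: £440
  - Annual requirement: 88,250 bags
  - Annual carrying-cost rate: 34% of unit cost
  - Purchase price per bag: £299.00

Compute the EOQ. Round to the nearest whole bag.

874 bags

Holding cost per bag per year: H = 34% × £299 = £101.6600
EOQ = √(2DS/H) = √(2 × 88,250 × 440 / 101.66)
    = √(763,918.95) ≈ 874.02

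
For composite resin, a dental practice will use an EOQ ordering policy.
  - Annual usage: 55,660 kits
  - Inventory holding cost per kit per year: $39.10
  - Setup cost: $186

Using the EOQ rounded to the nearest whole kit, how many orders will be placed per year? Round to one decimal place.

76.5 orders per year

2DS/H = 2·55,660·186/39.1 = 529,552.94
EOQ = √529,552.94 ≈ 727.70 → Q = 728
Orders per year = D/Q = 55,660 / 728 = 76.456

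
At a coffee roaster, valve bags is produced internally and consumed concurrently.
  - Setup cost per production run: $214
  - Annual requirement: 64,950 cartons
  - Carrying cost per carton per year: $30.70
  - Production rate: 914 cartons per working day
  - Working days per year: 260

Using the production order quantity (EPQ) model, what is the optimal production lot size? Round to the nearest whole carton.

d = 64,950/260 = 249.8077 cartons/day;  effective holding cost H(1 − d/p) = 30.7·(1 − 249.8077/914) = 22.30930
Q* = √(2DS / H_eff) = √(2·64,950·214 / 22.30930) ≈ 1,116.27

1,116 cartons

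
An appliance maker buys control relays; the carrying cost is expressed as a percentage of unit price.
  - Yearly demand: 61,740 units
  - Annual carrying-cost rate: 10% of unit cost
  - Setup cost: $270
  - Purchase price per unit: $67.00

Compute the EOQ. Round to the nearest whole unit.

Carrying cost H = $67 × 10% = $6.7000/unit/yr
Optimal lot size Q* = (2 × 61,740 × $270 / $6.7)^½ ≈ 2,230.71

2,231 units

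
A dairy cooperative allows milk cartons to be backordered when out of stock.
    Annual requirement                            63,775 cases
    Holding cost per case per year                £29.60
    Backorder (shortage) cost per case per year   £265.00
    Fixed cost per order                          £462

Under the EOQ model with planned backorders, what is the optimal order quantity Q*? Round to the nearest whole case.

1,488 cases

Q* = √(2DS/H) · √((H + b)/b)
   = √(2 × 63,775 × 462 / 29.6) · √((29.6 + 265) / 265)
   = 1,410.962 × 1.0544 ≈ 1,487.68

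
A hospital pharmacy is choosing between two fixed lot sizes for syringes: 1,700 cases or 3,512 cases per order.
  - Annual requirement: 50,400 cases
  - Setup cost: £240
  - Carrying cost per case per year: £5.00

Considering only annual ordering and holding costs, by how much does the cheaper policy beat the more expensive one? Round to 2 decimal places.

TC(Q) = (D/Q)S + (Q/2)H
TC(1,700) = (50,400/1,700)×240 + (1,700/2)×5 = £11,365.29
TC(3,512) = (50,400/3,512)×240 + (3,512/2)×5 = £12,224.19
Lots of 1,700 are cheaper by £858.90.

£858.90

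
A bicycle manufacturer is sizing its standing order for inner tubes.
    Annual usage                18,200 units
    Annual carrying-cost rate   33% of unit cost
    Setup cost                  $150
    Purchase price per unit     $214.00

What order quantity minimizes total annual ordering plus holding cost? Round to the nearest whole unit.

Carrying cost H = $214 × 33% = $70.6200/unit/yr
Q* = √(2·D·S / H) = √(2·18,200·150 / 70.62) = √77,315.2 ≈ 278.06

278 units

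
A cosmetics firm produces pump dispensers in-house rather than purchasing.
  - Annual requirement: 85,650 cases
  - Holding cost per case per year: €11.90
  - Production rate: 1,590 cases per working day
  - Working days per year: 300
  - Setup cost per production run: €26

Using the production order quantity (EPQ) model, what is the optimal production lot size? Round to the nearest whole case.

d = 85,650/300 = 285.5000 cases/day;  effective holding cost H(1 − d/p) = 11.9·(1 − 285.5000/1590) = 9.76324
Q* = √(2DS / H_eff) = √(2·85,650·26 / 9.76324) ≈ 675.41

675 cases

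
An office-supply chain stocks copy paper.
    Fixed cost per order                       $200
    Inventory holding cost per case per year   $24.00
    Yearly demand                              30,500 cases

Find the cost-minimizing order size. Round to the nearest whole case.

713 cases

Q* = √(2·D·S / H) = √(2·30,500·200 / 24) = √508,333.3 ≈ 712.97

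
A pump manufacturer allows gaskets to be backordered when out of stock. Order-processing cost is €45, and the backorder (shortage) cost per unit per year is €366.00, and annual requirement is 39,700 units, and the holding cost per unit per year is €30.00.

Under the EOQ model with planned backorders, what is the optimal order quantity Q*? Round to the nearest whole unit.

Q* = √(2DS/H) · √((H + b)/b)
   = √(2 × 39,700 × 45 / 30) · √((30 + 366) / 366)
   = 345.109 × 1.0402 ≈ 358.97

359 units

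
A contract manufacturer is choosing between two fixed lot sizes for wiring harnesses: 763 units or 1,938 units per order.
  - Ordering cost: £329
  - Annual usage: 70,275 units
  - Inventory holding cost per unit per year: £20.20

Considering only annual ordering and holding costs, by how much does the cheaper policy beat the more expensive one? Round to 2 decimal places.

TC(Q) = (D/Q)S + (Q/2)H
TC(763) = (70,275/763)×329 + (763/2)×20.2 = £38,008.36
TC(1,938) = (70,275/1,938)×329 + (1,938/2)×20.2 = £31,503.87
Lots of 1,938 are cheaper by £6,504.49.

£6,504.49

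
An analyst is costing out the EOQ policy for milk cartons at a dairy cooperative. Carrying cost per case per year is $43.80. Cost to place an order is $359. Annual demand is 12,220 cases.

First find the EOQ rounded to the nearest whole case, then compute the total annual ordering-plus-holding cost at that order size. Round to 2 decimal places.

$19,603.57

2DS/H = 2·12,220·359/43.8 = 200,318.72
EOQ = √200,318.72 ≈ 447.57 → Q = 448 cases
Ordering: D/Q × S = 12,220/448 × $359 = $9,792.37
Holding:  Q/2 × H = 448/2 × $43.8 = $9,811.20
Total = $9,792.37 + $9,811.20 = $19,603.57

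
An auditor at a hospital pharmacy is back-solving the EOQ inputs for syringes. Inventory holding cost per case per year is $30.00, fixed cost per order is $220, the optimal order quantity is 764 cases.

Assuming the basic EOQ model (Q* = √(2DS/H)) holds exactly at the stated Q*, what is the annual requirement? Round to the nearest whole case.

From Q* = √(2DS/H) ⇒ Q*² = 2DS/H.
D = Q²H / (2S) = 764² × 30 / (2 × 220) = 39,797.45

39,797 cases per year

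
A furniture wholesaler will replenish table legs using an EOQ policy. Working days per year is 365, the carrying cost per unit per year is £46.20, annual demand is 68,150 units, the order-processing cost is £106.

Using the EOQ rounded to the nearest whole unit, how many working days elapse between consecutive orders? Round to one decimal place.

3.0 days

Q* = √(2·D·S / H) = √(2·68,150·106 / 46.2) = √312,722.9 ≈ 559.22 → Q = 559 units
Days between orders = 365 / (D/Q) = 365 / 121.914 ≈ 2.994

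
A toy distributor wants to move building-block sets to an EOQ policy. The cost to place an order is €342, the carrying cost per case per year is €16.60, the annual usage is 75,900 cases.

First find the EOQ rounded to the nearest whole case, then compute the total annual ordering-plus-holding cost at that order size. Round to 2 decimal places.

EOQ = √(2DS/H) = √(2 × 75,900 × 342 / 16.6)
    = √(3,127,445.78) ≈ 1,768.46 → Q = 1,768 cases
Ordering: D/Q × S = 75,900/1,768 × €342 = €14,682.01
Holding:  Q/2 × H = 1,768/2 × €16.6 = €14,674.40
Total = €14,682.01 + €14,674.40 = €29,356.41

€29,356.41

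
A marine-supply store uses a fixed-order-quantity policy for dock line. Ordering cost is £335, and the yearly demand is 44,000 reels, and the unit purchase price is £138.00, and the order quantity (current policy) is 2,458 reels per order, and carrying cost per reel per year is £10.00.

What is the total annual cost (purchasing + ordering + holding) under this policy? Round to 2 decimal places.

Ordering: D/Q × S = 44,000/2,458 × £335 = £5,996.75
Holding:  Q/2 × H = 2,458/2 × £10 = £12,290.00
Purchase cost = D·C = 44,000 × 138 = £6,072,000.00
Total = £5,996.75 + £12,290.00 + £6,072,000.00 = £6,090,286.75

£6,090,286.75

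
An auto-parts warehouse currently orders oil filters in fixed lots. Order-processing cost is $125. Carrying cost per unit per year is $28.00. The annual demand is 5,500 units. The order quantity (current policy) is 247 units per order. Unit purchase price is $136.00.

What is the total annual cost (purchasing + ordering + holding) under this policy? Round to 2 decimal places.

Orders/yr = 5,500/247 = 22.267; ordering cost = 22.267 × $125 = $2,783.40
Average inventory = 247/2 = 123.5; holding cost = 123.5 × $28 = $3,458.00
Purchase cost = D·C = 5,500 × 136 = $748,000.00
Total = $2,783.40 + $3,458.00 + $748,000.00 = $754,241.40

$754,241.40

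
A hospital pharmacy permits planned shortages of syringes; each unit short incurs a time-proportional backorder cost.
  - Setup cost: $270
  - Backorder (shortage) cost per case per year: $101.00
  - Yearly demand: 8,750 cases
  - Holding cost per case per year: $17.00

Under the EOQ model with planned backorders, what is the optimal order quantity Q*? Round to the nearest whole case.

570 cases

Basic EOQ = √(2·8,750·270/17) = 527.201
Backorder adjustment √((H+b)/b) = √((17+101)/101) = 1.0809
Q* = 527.201 × 1.0809 ≈ 569.85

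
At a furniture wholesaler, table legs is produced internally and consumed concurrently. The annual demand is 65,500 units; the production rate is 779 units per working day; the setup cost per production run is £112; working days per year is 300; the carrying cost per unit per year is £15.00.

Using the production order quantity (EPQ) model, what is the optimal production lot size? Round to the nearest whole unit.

1,166 units

d = 65,500/300 = 218.3333 units/day;  effective holding cost H(1 − d/p) = 15·(1 − 218.3333/779) = 10.79589
Q* = √(2DS / H_eff) = √(2·65,500·112 / 10.79589) ≈ 1,165.78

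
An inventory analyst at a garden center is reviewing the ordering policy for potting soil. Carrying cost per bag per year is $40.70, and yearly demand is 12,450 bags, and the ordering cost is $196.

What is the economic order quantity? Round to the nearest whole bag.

Optimal lot size Q* = (2 × 12,450 × $196 / $40.7)^½ ≈ 346.28

346 bags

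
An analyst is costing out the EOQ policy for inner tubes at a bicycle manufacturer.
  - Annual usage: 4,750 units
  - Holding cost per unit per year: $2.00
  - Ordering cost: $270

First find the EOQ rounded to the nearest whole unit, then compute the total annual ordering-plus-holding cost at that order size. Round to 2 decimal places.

$2,264.95

EOQ = √(2DS/H) = √(2 × 4,750 × 270 / 2)
    = √(1,282,500.00) ≈ 1,132.48 → Q = 1,132 units
Ordering: D/Q × S = 4,750/1,132 × $270 = $1,132.95
Holding:  Q/2 × H = 1,132/2 × $2 = $1,132.00
Total = $1,132.95 + $1,132.00 = $2,264.95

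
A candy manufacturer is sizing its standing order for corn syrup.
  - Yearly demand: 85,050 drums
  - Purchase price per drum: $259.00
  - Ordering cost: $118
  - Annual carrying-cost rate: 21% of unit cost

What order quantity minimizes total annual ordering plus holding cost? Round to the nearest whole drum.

Holding cost per drum per year: H = 21% × $259 = $54.3900
Optimal lot size Q* = (2 × 85,050 × $118 / $54.39)^½ ≈ 607.48

607 drums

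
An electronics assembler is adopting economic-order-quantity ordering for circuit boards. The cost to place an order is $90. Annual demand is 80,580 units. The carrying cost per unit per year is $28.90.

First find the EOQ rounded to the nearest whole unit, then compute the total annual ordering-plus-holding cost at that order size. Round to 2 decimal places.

Optimal lot size Q* = (2 × 80,580 × $90 / $28.9)^½ ≈ 708.44 → Q = 708 units
Annual ordering cost = (D/Q)·S = (80,580/708) × 90 = $10,243.22
Annual holding cost  = (Q/2)·H = (708/2) × 28.9 = $10,230.60
Total = $10,243.22 + $10,230.60 = $20,473.82

$20,473.82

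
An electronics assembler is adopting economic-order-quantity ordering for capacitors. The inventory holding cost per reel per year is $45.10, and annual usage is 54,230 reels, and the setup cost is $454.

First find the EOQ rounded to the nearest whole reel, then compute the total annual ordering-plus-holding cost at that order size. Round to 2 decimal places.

Q* = √(2·D·S / H) = √(2·54,230·454 / 45.1) = √1,091,814.6 ≈ 1,044.90 → Q = 1,045 reels
Ordering: D/Q × S = 54,230/1,045 × $454 = $23,560.21
Holding:  Q/2 × H = 1,045/2 × $45.1 = $23,564.75
Total = $23,560.21 + $23,564.75 = $47,124.96

$47,124.96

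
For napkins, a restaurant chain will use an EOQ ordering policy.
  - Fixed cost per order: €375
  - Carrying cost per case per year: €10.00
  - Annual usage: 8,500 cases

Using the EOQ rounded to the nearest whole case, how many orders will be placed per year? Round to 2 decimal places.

EOQ = √(2DS/H) = √(2 × 8,500 × 375 / 10)
    = √(637,500.00) ≈ 798.44 → Q = 798
Orders per year = D/Q = 8,500 / 798 = 10.652

10.65 orders per year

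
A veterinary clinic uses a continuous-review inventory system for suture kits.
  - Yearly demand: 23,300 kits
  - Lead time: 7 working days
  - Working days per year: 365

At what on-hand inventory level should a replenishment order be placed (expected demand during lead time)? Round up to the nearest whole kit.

Daily demand d = 23,300 / 365 = 63.836 kits/day
Demand during lead time = 63.836 × 7 = 446.85
Reorder point = 446.85 → round up

447 kits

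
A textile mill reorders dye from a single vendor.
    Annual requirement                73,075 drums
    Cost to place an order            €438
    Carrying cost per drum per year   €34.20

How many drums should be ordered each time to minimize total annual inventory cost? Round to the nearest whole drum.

Optimal lot size Q* = (2 × 73,075 × €438 / €34.2)^½ ≈ 1,368.12

1,368 drums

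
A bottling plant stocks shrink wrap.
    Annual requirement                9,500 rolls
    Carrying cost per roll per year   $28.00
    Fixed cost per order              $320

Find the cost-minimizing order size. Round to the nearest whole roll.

466 rolls

Q* = √(2·D·S / H) = √(2·9,500·320 / 28) = √217,142.9 ≈ 465.99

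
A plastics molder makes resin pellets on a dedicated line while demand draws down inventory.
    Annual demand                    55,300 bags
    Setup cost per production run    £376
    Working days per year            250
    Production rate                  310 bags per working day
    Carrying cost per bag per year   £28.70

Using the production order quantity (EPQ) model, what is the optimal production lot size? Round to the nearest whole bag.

Daily demand d = 55,300/250 = 221.200; p = 310; 1 − d/p = 0.28645
EPQ = √(2DS / (H(1 − d/p)))
    = √(2 × 55,300 × 376 / (28.7 × 0.28645)) ≈ 2,249.08

2,249 bags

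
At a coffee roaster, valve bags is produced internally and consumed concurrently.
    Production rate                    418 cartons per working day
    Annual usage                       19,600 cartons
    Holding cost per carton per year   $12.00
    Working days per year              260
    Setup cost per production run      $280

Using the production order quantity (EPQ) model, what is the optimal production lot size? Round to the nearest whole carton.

Daily demand d = 19,600/260 = 75.385; p = 418; 1 − d/p = 0.81965
EPQ = √(2DS / (H(1 − d/p)))
    = √(2 × 19,600 × 280 / (12 × 0.81965)) ≈ 1,056.37

1,056 cartons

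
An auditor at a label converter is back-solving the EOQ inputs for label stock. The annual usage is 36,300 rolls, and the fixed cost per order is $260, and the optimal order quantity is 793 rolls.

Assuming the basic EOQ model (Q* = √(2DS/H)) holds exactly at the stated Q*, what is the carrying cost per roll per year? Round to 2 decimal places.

$30.02

EOQ relation: Q² = 2DS/H, so rearrange for the unknown.
H = 2DS / Q² = 2 × 36,300 × 260 / 793² = 30.0167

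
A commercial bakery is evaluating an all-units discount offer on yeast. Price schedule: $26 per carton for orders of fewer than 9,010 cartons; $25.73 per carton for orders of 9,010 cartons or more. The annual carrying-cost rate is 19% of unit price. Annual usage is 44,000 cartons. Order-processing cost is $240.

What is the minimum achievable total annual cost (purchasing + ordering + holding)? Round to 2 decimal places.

$1,154,214.34

H₁ = 19%×$26 = $4.9400;  H₂ = 19%×$25.73 = $4.8887
EOQ₁ = √(2×44,000×240/4.9400) = 2,067.68  (< 9,010, feasible at tier 1)
EOQ₂ = √(2×44,000×240/4.8887) = 2,078.50  (< 9,010 → use Q = 9,010 at tier-2 price)
TC(tier 1 (EOQ₁), Q≈2,067.7) = $1,154,214.34
TC(tier 2, Q≈9,010.0) = $1,155,315.62
Minimum at tier 1 (EOQ₁): $1,154,214.34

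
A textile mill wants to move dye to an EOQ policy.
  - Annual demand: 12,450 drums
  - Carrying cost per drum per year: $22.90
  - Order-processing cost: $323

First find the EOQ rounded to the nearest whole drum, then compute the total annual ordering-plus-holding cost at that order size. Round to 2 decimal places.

2DS/H = 2·12,450·323/22.9 = 351,209.61
EOQ = √351,209.61 ≈ 592.63 → Q = 593 drums
Orders/yr = 12,450/593 = 20.995; ordering cost = 20.995 × $323 = $6,781.37
Average inventory = 593/2 = 296.5; holding cost = 296.5 × $22.9 = $6,789.85
Total = $6,781.37 + $6,789.85 = $13,571.22

$13,571.22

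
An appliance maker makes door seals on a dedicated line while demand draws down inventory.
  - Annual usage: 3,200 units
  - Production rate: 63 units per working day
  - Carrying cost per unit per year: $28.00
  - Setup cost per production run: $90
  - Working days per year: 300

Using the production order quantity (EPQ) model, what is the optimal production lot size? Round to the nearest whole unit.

157 units

d = 3,200/300 = 10.6667 units/day;  effective holding cost H(1 − d/p) = 28·(1 − 10.6667/63) = 23.25926
Q* = √(2DS / H_eff) = √(2·3,200·90 / 23.25926) ≈ 157.37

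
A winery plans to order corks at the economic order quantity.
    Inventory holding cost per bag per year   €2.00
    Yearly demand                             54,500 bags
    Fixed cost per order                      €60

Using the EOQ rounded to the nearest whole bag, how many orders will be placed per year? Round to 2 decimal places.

30.14 orders per year

EOQ = √(2DS/H) = √(2 × 54,500 × 60 / 2)
    = √(3,270,000.00) ≈ 1,808.31 → Q = 1,808
N = D/Q = 54,500/1,808 ≈ 30.144 orders/yr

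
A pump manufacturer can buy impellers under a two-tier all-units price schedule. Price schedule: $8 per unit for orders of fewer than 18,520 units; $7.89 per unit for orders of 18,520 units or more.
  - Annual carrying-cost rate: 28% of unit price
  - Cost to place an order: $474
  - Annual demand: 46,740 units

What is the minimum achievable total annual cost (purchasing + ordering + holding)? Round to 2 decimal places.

H₁ = 28%×$8 = $2.2400;  H₂ = 28%×$7.89 = $2.2092
EOQ₁ = √(2×46,740×474/2.2400) = 4,447.59  (< 18,520, feasible at tier 1)
EOQ₂ = √(2×46,740×474/2.2092) = 4,478.48  (< 18,520 → use Q = 18,520 at tier-2 price)
TC(tier 1 (EOQ₁), Q≈4,447.6) = $383,882.60
TC(tier 2, Q≈18,520.0) = $390,432.05
Minimum at tier 1 (EOQ₁): $383,882.60

$383,882.60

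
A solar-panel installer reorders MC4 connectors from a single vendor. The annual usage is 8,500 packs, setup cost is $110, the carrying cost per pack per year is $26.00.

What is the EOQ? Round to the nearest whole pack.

EOQ = √(2DS/H) = √(2 × 8,500 × 110 / 26)
    = √(71,923.08) ≈ 268.18

268 packs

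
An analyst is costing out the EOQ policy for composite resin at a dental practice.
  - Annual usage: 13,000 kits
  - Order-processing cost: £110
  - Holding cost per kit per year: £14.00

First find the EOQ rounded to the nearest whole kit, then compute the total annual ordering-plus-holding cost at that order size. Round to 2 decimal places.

£6,327.72

Optimal lot size Q* = (2 × 13,000 × £110 / £14)^½ ≈ 451.98 → Q = 452 kits
Annual ordering cost = (D/Q)·S = (13,000/452) × 110 = £3,163.72
Annual holding cost  = (Q/2)·H = (452/2) × 14 = £3,164.00
Total = £3,163.72 + £3,164.00 = £6,327.72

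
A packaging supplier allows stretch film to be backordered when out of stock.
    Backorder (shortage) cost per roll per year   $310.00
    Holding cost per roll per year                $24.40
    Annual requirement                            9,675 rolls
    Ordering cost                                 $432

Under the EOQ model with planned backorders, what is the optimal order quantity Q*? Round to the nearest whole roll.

Q* = √(2DS/H) · √((H + b)/b)
   = √(2 × 9,675 × 432 / 24.4) · √((24.4 + 310) / 310)
   = 585.312 × 1.0386 ≈ 607.91

608 rolls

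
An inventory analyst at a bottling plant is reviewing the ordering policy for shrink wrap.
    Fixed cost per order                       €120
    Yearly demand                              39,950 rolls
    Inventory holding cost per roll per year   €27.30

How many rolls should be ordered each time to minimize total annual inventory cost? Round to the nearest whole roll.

2DS/H = 2·39,950·120/27.3 = 351,208.79
EOQ = √351,208.79 ≈ 592.63

593 rolls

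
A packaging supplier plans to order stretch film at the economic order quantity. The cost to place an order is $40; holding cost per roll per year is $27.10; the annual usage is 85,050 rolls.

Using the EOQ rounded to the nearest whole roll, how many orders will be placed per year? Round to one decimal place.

Q* = √(2·D·S / H) = √(2·85,050·40 / 27.1) = √251,070.1 ≈ 501.07 → Q = 501
N = D/Q = 85,050/501 ≈ 169.760 orders/yr

169.8 orders per year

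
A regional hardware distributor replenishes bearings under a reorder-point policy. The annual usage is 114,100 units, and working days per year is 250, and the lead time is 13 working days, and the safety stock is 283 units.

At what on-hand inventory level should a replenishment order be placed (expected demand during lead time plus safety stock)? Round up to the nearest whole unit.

Daily demand d = 114,100 / 250 = 456.400 units/day
Demand during lead time = 456.400 × 13 = 5,933.20
Reorder point = 5,933.20 + 283 = 6,216.20 → round up

6,217 units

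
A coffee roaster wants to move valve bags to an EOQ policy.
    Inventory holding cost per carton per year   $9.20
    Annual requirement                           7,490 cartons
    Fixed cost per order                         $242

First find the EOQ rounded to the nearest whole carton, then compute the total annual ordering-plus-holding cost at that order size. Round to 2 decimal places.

EOQ = √(2DS/H) = √(2 × 7,490 × 242 / 9.2)
    = √(394,039.13) ≈ 627.73 → Q = 628 cartons
Ordering: D/Q × S = 7,490/628 × $242 = $2,886.27
Holding:  Q/2 × H = 628/2 × $9.2 = $2,888.80
Total = $2,886.27 + $2,888.80 = $5,775.07

$5,775.07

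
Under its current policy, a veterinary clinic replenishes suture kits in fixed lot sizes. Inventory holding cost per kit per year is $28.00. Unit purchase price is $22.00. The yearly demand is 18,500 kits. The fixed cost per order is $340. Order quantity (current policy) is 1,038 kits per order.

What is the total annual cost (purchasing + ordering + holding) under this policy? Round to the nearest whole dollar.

$427,592

Annual ordering cost = (D/Q)·S = (18,500/1,038) × 340 = $6,059.73
Annual holding cost  = (Q/2)·H = (1,038/2) × 28 = $14,532.00
Purchase cost = D·C = 18,500 × 22 = $407,000.00
Total = $6,059.73 + $14,532.00 + $407,000.00 = $427,591.73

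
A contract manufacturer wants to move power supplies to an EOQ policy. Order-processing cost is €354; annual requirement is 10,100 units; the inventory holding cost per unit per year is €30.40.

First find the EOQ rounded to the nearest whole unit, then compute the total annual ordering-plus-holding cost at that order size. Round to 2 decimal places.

€14,743.96

Q* = √(2·D·S / H) = √(2·10,100·354 / 30.4) = √235,223.7 ≈ 485.00 → Q = 485 units
Ordering: D/Q × S = 10,100/485 × €354 = €7,371.96
Holding:  Q/2 × H = 485/2 × €30.4 = €7,372.00
Total = €7,371.96 + €7,372.00 = €14,743.96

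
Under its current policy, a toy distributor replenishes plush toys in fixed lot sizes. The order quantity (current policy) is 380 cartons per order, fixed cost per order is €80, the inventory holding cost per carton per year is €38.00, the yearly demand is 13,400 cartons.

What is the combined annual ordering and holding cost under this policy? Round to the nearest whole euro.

Ordering: D/Q × S = 13,400/380 × €80 = €2,821.05
Holding:  Q/2 × H = 380/2 × €38 = €7,220.00
Total = €2,821.05 + €7,220.00 = €10,041.05

€10,041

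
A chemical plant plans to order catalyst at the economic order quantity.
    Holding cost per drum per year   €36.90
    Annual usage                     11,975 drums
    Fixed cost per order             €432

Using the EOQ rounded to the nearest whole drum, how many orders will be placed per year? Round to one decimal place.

22.6 orders per year

Q* = √(2·D·S / H) = √(2·11,975·432 / 36.9) = √280,390.2 ≈ 529.52 → Q = 530
N = D/Q = 11,975/530 ≈ 22.594 orders/yr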